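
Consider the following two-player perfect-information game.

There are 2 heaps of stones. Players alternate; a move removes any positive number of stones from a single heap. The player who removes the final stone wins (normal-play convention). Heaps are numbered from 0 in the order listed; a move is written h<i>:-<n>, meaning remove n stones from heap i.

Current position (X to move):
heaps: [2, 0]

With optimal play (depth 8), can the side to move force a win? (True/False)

ply 1, X at (2,0) | h0:-1=-1→(1,0); h0:-2=+1→(0,0)*
ply 2: (0,0) is terminal -1 (O); from (2,0) depth 8

X winning at [(2,0)]: True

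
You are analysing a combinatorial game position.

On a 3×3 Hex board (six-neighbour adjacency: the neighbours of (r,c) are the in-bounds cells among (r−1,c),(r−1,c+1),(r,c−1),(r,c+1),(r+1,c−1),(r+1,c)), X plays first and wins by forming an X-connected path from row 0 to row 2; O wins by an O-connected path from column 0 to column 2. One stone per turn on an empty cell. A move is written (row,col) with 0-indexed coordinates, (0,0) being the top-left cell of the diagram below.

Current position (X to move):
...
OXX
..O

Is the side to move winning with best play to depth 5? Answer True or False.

X winning at [.../OXX/..O]: True

ply 1, X at .../OXX/..O | (0,0)=+1→X../OXX/..O*; (0,1)=+1→.X./OXX/..O; (0,2)=+1→..X/OXX/..O; (2,0)=+1→.../OXX/X.O; (2,1)=+1→.../OXX/.XO
ply 2, O at X../OXX/..O | (0,1)=-1→XO./OXX/..O*; (0,2)=-1→X.O/OXX/..O; (2,0)=-1→X../OXX/O.O; (2,1)=-1→X../OXX/.OO
ply 3, X at XO./OXX/..O | (0,2)=+1→XOX/OXX/..O*; (2,0)=-1→XO./OXX/X.O; (2,1)=-1→XO./OXX/.XO
ply 4, O at XOX/OXX/..O | (2,0)=-1→XOX/OXX/O.O*; (2,1)=-1→XOX/OXX/.OO
ply 5, X at XOX/OXX/O.O | (2,1)=+1→XOX/OXX/OXO*
ply 6: XOX/OXX/OXO is terminal -1 (O); from .../OXX/..O depth 5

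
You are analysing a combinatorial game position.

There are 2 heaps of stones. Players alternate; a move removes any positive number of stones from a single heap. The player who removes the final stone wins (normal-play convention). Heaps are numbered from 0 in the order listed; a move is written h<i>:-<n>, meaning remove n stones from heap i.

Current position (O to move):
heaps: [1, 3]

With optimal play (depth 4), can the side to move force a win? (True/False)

p1 O@[(1,3)]: h0:-1[(0,3)]-1 h1:-1[(1,2)]-1 h1:-2[(1,1)]+1* h1:-3[(1,0)]-1
p2 X@[(1,1)]: h0:-1[(0,1)]-1* h1:-1[(1,0)]-1
p3 O@[(0,1)]: h1:-1[(0,0)]+1*
p4 X@[(0,0)] terminal -1; root [(1,3)] d4

O winning at [(1,3)]: True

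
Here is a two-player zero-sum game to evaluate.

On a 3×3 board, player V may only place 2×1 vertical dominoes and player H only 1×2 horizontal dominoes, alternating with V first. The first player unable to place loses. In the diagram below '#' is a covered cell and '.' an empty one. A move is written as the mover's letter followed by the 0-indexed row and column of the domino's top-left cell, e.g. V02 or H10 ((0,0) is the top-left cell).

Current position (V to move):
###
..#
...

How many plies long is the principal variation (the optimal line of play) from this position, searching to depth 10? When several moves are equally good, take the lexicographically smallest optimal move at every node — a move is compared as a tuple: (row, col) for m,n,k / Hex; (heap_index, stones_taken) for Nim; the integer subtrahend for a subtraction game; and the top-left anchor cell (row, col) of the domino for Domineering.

ply 1, V at ###/..#/... | V10=-1→###/#.#/#..; V11=+1→###/.##/.#.*
ply 2: ###/.##/.#. is terminal -1 (H); from ###/..#/... depth 10

PV length from [###/..#/...]: 1 ply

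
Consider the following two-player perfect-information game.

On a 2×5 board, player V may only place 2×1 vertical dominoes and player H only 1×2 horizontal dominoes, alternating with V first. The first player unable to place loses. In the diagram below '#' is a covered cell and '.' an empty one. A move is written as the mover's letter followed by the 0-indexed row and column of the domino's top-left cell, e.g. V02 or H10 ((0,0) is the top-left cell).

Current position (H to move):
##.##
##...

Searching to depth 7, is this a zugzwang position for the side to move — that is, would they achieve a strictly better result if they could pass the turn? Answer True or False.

zugzwang(##.##/##..., H) = False

[##.##/##...] H move#1: H12:+1/##.##/####.*, H13:-1/##.##/##.##
[##.##/####.] end (terminal -1, V#2); searched ##.##/##... to 7
suppose H passes — search the same position with V to move:
pass> [##.##/##...] V move#1: V02:-1/#####/###..*
pass> [#####/###..] H move#2: H13:+1/#####/#####*
pass> [#####/#####] end (terminal -1, V#3); searched ##.##/##... to 7
for H: play +1, pass +1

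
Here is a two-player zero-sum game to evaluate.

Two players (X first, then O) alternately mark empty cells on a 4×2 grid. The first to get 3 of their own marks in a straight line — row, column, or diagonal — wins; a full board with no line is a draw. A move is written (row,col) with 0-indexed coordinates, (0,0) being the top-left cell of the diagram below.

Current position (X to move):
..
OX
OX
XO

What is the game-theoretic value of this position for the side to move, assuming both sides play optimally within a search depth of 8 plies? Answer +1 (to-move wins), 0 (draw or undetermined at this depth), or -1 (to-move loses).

value(../OX/OX/XO, X) = +1

p1 X@[../OX/OX/XO]: (0,0)[X./OX/OX/XO]+0 (0,1)[.X/OX/OX/XO]+1*
p2 O@[.X/OX/OX/XO] terminal -1; root [../OX/OX/XO] d8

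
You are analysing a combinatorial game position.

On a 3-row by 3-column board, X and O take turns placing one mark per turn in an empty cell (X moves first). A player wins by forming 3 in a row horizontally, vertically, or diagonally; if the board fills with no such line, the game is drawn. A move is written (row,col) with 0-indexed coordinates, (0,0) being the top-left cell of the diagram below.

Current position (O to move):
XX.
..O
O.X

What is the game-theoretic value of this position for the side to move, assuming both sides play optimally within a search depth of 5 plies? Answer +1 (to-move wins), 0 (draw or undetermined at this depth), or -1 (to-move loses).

[XX./..O/O.X] O move#1: (0,2):-1/XXO/..O/O.X*, (1,0):-1/XX./O.O/O.X, (1,1):-1/XX./.OO/O.X, (2,1):-1/XX./..O/OOX
[XXO/..O/O.X] X move#2: (1,0):-1/XXO/X.O/O.X, (1,1):+1/XXO/.XO/O.X*, (2,1):-1/XXO/..O/OXX
[XXO/.XO/O.X] end (terminal -1, O#3); searched XX./..O/O.X to 5

value(XX./..O/O.X, O) = -1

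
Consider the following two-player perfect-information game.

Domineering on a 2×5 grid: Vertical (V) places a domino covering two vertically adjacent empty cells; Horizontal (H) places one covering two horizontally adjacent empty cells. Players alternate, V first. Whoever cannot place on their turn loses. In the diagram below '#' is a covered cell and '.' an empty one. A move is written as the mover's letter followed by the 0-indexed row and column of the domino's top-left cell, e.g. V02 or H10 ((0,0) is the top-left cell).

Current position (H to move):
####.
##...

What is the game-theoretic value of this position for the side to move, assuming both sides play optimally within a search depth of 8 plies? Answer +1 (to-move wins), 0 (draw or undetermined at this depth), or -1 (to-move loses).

[####./##...] H move#1: H12:-1/####./####., H13:+1/####./##.##*
[####./##.##] end (terminal -1, V#2); searched ####./##... to 8

value(####./##..., H) = +1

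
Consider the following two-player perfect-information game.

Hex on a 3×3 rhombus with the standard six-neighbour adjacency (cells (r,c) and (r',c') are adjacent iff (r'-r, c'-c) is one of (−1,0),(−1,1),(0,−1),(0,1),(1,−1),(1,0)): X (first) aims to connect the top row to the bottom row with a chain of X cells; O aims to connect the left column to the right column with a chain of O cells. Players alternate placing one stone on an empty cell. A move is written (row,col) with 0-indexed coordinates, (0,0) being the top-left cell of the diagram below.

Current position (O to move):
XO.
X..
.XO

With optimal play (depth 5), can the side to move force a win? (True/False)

O winning at [XO./X../.XO]: False

ply 1, O at XO./X../.XO | (0,2)=-1→XOO/X../.XO*; (1,1)=-1→XO./XO./.XO; (1,2)=-1→XO./X.O/.XO; (2,0)=-1→XO./X../OXO
ply 2, X at XOO/X../.XO | (1,1)=+1→XOO/XX./.XO*; (1,2)=+1→XOO/X.X/.XO; (2,0)=+1→XOO/X../XXO
ply 3: XOO/XX./.XO is terminal -1 (O); from XO./X../.XO depth 5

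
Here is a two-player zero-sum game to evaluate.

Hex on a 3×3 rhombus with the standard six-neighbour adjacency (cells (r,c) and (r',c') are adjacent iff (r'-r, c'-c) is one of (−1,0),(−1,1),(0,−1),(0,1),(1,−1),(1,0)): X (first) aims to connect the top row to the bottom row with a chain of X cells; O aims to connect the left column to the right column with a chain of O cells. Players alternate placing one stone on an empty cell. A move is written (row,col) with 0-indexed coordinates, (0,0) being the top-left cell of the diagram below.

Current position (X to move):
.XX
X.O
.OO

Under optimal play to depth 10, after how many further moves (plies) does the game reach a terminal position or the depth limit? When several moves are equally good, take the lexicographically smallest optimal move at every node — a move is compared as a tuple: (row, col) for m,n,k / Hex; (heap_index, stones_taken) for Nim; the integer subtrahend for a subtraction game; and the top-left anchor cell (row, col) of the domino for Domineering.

[.XX/X.O/.OO] X move#1: (0,0):-1/XXX/X.O/.OO, (1,1):-1/.XX/XXO/.OO, (2,0):+1/.XX/X.O/XOO*
[.XX/X.O/XOO] end (terminal -1, O#2); searched .XX/X.O/.OO to 10

PV length from [.XX/X.O/.OO]: 1 ply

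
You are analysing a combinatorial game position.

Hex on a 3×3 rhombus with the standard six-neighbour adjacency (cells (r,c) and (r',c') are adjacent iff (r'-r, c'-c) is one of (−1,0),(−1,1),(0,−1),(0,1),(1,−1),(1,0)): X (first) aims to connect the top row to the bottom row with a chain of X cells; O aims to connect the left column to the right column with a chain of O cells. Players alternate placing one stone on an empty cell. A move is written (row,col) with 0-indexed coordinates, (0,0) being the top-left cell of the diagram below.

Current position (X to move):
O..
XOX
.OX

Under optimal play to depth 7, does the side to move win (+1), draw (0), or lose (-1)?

p1 X@[O../XOX/.OX]: (0,1)[OX./XOX/.OX]+1* (0,2)[O.X/XOX/.OX]+1 (2,0)[O../XOX/XOX]+1
p2 O@[OX./XOX/.OX]: (0,2)[OXO/XOX/.OX]-1* (2,0)[OX./XOX/OOX]-1
p3 X@[OXO/XOX/.OX]: (2,0)[OXO/XOX/XOX]+1*
p4 O@[OXO/XOX/XOX] terminal -1; root [O../XOX/.OX] d7

value(O../XOX/.OX, X) = +1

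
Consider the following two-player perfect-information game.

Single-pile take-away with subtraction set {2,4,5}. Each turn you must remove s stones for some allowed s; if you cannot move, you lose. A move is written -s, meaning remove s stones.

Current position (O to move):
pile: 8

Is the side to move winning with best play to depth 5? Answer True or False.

O winning at [8]: False

[8] O move#1: -2:-1/6*, -4:-1/4, -5:-1/3
[6] X move#2: -2:-1/4, -4:-1/2, -5:+1/1*
[1] end (terminal -1, O#3); searched 8 to 5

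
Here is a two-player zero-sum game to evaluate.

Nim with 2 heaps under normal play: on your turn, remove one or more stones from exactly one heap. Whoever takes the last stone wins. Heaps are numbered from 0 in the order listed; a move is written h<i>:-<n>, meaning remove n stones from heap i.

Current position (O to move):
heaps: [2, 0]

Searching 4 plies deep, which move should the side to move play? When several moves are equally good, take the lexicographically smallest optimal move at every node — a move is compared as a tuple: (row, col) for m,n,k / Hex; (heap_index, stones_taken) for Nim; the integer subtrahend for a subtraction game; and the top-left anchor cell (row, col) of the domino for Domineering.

ply 1, O at (2,0) | h0:-1=-1→(1,0); h0:-2=+1→(0,0)*
ply 2: (0,0) is terminal -1 (X); from (2,0) depth 4

O's best at [(2,0)]: h0:-2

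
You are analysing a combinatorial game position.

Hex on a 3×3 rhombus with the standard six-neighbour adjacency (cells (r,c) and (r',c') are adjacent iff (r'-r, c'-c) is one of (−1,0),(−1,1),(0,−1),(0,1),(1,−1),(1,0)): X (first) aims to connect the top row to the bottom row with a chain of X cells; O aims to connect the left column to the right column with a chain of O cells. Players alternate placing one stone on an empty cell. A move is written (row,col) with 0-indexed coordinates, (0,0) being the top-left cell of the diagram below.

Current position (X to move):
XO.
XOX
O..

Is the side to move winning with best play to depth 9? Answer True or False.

X winning at [XO./XOX/O..]: True

[XO./XOX/O..] X move#1: (0,2):+1/XOX/XOX/O..*, (2,1):-1/XO./XOX/OX., (2,2):-1/XO./XOX/O.X
[XOX/XOX/O..] O move#2: (2,1):-1/XOX/XOX/OO.*, (2,2):-1/XOX/XOX/O.O
[XOX/XOX/OO.] X move#3: (2,2):+1/XOX/XOX/OOX*
[XOX/XOX/OOX] end (terminal -1, O#4); searched XO./XOX/O.. to 9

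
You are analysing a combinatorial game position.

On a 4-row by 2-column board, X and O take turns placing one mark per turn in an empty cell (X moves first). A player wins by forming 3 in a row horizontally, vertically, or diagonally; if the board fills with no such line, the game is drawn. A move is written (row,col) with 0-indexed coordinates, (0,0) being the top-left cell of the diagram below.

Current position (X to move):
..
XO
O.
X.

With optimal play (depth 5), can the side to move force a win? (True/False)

p1 X@[../XO/O./X.]: (0,0)[X./XO/O./X.]-1 (0,1)[.X/XO/O./X.]+0* (2,1)[../XO/OX/X.]+0 (3,1)[../XO/O./XX]+0
p2 O@[.X/XO/O./X.]: (0,0)[OX/XO/O./X.]+0* (2,1)[.X/XO/OO/X.]+0 (3,1)[.X/XO/O./XO]+0
p3 X@[OX/XO/O./X.]: (2,1)[OX/XO/OX/X.]+0* (3,1)[OX/XO/O./XX]+0
p4 O@[OX/XO/OX/X.]: (3,1)[OX/XO/OX/XO]+0*
p5 X@[OX/XO/OX/XO] terminal +0; root [../XO/O./X.] d5

X winning at [../XO/O./X.]: False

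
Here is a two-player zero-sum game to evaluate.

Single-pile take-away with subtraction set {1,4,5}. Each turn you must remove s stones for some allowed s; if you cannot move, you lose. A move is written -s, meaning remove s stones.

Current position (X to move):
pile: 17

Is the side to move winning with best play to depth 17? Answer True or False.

ply 1, X at 17 | -1=+1→16*; -4=-1→13; -5=-1→12
ply 2, O at 16 | -1=-1→15*; -4=-1→12; -5=-1→11
ply 3, X at 15 | -1=-1→14; -4=-1→11; -5=+1→10*
ply 4, O at 10 | -1=-1→9*; -4=-1→6; -5=-1→5
ply 5, X at 9 | -1=+1→8*; -4=-1→5; -5=-1→4
ply 6, O at 8 | -1=-1→7*; -4=-1→4; -5=-1→3
ply 7, X at 7 | -1=-1→6; -4=-1→3; -5=+1→2*
ply 8, O at 2 | -1=-1→1*
ply 9, X at 1 | -1=+1→0*
ply 10: 0 is terminal -1 (O); from 17 depth 17

X winning at [17]: True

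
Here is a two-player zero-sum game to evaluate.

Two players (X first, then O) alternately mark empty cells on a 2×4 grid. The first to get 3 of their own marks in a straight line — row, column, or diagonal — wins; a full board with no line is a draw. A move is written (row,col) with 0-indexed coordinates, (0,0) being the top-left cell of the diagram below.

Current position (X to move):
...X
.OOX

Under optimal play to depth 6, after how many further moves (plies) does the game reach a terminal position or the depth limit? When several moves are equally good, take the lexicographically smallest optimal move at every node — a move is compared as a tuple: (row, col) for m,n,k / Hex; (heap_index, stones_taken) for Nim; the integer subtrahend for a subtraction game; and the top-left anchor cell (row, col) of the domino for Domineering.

p1 X@[...X/.OOX]: (0,0)[X..X/.OOX]-1 (0,1)[.X.X/.OOX]-1 (0,2)[..XX/.OOX]-1 (1,0)[...X/XOOX]+0*
p2 O@[...X/XOOX]: (0,0)[O..X/XOOX]+0* (0,1)[.O.X/XOOX]+0 (0,2)[..OX/XOOX]+0
p3 X@[O..X/XOOX]: (0,1)[OX.X/XOOX]+0* (0,2)[O.XX/XOOX]+0
p4 O@[OX.X/XOOX]: (0,2)[OXOX/XOOX]+0*
p5 X@[OXOX/XOOX] terminal +0; root [...X/.OOX] d6

PV length from [...X/.OOX]: 4 plies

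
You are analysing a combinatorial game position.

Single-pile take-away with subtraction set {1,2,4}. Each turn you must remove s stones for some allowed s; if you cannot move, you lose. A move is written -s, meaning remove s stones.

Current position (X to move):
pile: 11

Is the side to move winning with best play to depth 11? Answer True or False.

[11] X move#1: -1:-1/10, -2:+1/9*, -4:-1/7
[9] O move#2: -1:-1/8*, -2:-1/7, -4:-1/5
[8] X move#3: -1:-1/7, -2:+1/6*, -4:-1/4
[6] O move#4: -1:-1/5*, -2:-1/4, -4:-1/2
[5] X move#5: -1:-1/4, -2:+1/3*, -4:-1/1
[3] O move#6: -1:-1/2*, -2:-1/1
[2] X move#7: -1:-1/1, -2:+1/0*
[0] end (terminal -1, O#8); searched 11 to 11

X winning at [11]: True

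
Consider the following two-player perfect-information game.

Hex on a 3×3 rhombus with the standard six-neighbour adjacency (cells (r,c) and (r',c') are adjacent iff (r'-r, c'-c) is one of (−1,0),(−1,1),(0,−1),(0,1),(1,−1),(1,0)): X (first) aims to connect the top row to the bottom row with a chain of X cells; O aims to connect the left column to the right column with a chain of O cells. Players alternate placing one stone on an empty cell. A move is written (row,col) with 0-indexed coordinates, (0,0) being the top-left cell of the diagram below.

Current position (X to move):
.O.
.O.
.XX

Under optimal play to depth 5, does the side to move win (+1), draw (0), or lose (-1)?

value(.O./.O./.XX, X) = -1

p1 X@[.O./.O./.XX]: (0,0)[XO./.O./.XX]-1* (0,2)[.OX/.O./.XX]-1 (1,0)[.O./XO./.XX]-1 (1,2)[.O./.OX/.XX]-1 (2,0)[.O./.O./XXX]-1
p2 O@[XO./.O./.XX]: (0,2)[XOO/.O./.XX]+1* (1,0)[XO./OO./.XX]+1 (1,2)[XO./.OO/.XX]+1 (2,0)[XO./.O./OXX]+1
p3 X@[XOO/.O./.XX]: (1,0)[XOO/XO./.XX]-1* (1,2)[XOO/.OX/.XX]-1 (2,0)[XOO/.O./XXX]-1
p4 O@[XOO/XO./.XX]: (1,2)[XOO/XOO/.XX]-1 (2,0)[XOO/XO./OXX]+1*
p5 X@[XOO/XO./OXX] terminal -1; root [.O./.O./.XX] d5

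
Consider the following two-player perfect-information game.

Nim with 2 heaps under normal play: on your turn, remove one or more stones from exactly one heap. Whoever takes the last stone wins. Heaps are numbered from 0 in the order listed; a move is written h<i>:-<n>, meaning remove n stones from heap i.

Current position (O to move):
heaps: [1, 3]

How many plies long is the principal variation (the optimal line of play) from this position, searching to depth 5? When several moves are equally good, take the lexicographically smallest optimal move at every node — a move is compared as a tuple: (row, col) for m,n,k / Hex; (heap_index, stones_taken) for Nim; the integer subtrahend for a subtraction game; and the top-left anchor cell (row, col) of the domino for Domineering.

p1 O@[(1,3)]: h0:-1[(0,3)]-1 h1:-1[(1,2)]-1 h1:-2[(1,1)]+1* h1:-3[(1,0)]-1
p2 X@[(1,1)]: h0:-1[(0,1)]-1* h1:-1[(1,0)]-1
p3 O@[(0,1)]: h1:-1[(0,0)]+1*
p4 X@[(0,0)] terminal -1; root [(1,3)] d5

PV length from [(1,3)]: 3 plies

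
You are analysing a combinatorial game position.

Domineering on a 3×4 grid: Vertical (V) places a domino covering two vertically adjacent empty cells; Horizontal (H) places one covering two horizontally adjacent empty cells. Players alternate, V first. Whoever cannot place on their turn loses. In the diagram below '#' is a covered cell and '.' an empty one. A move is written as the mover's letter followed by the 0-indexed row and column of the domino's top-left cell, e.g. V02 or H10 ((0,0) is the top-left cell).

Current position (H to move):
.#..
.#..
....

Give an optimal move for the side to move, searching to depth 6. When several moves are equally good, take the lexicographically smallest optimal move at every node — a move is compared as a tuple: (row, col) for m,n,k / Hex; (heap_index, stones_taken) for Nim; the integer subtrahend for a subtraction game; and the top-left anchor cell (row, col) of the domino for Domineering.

p1 H@[.#../.#../....]: H02[.###/.#../....]-1 H12[.#../.###/....]+1* H20[.#../.#../##..]-1 H21[.#../.#../.##.]-1 H22[.#../.#../..##]-1
p2 V@[.#../.###/....]: V00[##../####/....]-1* V10[.#../####/#...]-1
p3 H@[##../####/....]: H02[####/####/....]+1* H20[##../####/##..]+1 H21[##../####/.##.]+1 H22[##../####/..##]+1
p4 V@[####/####/....] terminal -1; root [.#../.#../....] d6

H's best at [.#../.#../....]: H12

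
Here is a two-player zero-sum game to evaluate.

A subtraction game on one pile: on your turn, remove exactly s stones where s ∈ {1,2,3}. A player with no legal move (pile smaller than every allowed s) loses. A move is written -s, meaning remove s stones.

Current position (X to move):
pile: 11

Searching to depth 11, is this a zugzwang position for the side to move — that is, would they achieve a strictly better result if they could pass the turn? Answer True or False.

p1 X@[11]: -1[10]-1 -2[9]-1 -3[8]+1*
p2 O@[8]: -1[7]-1* -2[6]-1 -3[5]-1
p3 X@[7]: -1[6]-1 -2[5]-1 -3[4]+1*
p4 O@[4]: -1[3]-1* -2[2]-1 -3[1]-1
p5 X@[3]: -1[2]-1 -2[1]-1 -3[0]+1*
p6 O@[0] terminal -1; root [11] d11
if X skipped the turn, O would face:
~ p1 O@[11]: -1[10]-1 -2[9]-1 -3[8]+1*
~ p2 X@[8]: -1[7]-1* -2[6]-1 -3[5]-1
~ p3 O@[7]: -1[6]-1 -2[5]-1 -3[4]+1*
~ p4 X@[4]: -1[3]-1* -2[2]-1 -3[1]-1
~ p5 O@[3]: -1[2]-1 -2[1]-1 -3[0]+1*
~ p6 X@[0] terminal -1; root [11] d11
compare (X): move=+1 vs pass=-1

zugzwang(11, X) = False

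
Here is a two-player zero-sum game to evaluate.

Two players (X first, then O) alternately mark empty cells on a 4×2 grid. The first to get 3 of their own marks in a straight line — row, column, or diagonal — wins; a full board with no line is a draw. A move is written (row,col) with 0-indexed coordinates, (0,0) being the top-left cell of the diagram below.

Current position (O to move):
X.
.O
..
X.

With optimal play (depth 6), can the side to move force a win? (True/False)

ply 1, O at X./.O/../X. | (0,1)=+0→XO/.O/../X.; (1,0)=+0→X./OO/../X.; (2,0)=+0→X./.O/O./X.; (2,1)=+1→X./.O/.O/X.*; (3,1)=+0→X./.O/../XO
ply 2, X at X./.O/.O/X. | (0,1)=-1→XX/.O/.O/X.*; (1,0)=-1→X./XO/.O/X.; (2,0)=-1→X./.O/XO/X.; (3,1)=-1→X./.O/.O/XX
ply 3, O at XX/.O/.O/X. | (1,0)=+0→XX/OO/.O/X.; (2,0)=+0→XX/.O/OO/X.; (3,1)=+1→XX/.O/.O/XO*
ply 4: XX/.O/.O/XO is terminal -1 (X); from X./.O/../X. depth 6

O winning at [X./.O/../X.]: True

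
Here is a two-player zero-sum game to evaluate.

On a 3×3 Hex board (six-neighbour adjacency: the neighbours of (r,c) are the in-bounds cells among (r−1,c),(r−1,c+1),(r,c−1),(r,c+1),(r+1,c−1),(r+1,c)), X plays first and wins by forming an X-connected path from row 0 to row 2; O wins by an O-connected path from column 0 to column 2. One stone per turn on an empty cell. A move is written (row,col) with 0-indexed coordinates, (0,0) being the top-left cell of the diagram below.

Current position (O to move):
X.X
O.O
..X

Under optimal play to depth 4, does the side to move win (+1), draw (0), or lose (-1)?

[X.X/O.O/..X] O move#1: (0,1):-1/XOX/O.O/..X, (1,1):+1/X.X/OOO/..X*, (2,0):+1/X.X/O.O/O.X, (2,1):+1/X.X/O.O/.OX
[X.X/OOO/..X] end (terminal -1, X#2); searched X.X/O.O/..X to 4

value(X.X/O.O/..X, O) = +1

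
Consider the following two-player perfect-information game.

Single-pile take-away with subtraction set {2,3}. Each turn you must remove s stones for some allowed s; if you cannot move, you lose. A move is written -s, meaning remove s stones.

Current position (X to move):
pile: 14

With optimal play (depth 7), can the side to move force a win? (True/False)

X winning at [14]: True

[14] X move#1: -2:-1/12, -3:+1/11*
[11] O move#2: -2:-1/9*, -3:-1/8
[9] X move#3: -2:-1/7, -3:+1/6*
[6] O move#4: -2:-1/4*, -3:-1/3
[4] X move#5: -2:-1/2, -3:+1/1*
[1] end (terminal -1, O#6); searched 14 to 7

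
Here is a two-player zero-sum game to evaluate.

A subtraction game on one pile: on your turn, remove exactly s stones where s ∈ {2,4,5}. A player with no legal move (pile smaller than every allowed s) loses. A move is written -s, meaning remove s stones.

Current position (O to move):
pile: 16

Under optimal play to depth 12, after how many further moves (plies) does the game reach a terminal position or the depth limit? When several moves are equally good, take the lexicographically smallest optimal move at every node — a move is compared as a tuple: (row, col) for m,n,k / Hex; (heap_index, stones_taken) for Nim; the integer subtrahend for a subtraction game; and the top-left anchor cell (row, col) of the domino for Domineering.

ply 1, O at 16 | -2=+1→14*; -4=-1→12; -5=-1→11
ply 2, X at 14 | -2=-1→12*; -4=-1→10; -5=-1→9
ply 3, O at 12 | -2=-1→10; -4=+1→8*; -5=+1→7
ply 4, X at 8 | -2=-1→6*; -4=-1→4; -5=-1→3
ply 5, O at 6 | -2=-1→4; -4=-1→2; -5=+1→1*
ply 6: 1 is terminal -1 (X); from 16 depth 12

PV length from [16]: 5 plies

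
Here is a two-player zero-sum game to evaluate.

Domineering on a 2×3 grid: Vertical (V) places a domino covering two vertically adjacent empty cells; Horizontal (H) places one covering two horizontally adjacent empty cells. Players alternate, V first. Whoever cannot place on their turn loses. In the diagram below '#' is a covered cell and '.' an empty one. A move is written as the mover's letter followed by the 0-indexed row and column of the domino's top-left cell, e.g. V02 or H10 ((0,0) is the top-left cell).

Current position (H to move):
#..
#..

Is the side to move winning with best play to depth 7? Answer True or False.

p1 H@[#../#..]: H01[###/#..]+1* H11[#../###]+1
p2 V@[###/#..] terminal -1; root [#../#..] d7

H winning at [#../#..]: True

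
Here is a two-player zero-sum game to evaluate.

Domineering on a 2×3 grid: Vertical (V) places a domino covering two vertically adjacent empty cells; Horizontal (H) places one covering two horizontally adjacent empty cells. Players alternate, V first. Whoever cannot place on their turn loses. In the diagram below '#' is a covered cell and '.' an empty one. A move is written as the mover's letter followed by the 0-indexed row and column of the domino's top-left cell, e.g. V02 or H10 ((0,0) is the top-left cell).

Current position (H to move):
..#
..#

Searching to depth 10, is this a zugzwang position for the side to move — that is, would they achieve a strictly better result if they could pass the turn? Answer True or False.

p1 H@[..#/..#]: H00[###/..#]+1* H10[..#/###]+1
p2 V@[###/..#] terminal -1; root [..#/..#] d10
pass branch (V moves first from the same position):
  | p1 V@[..#/..#]: V00[#.#/#.#]+1* V01[.##/.##]+1
  | p2 H@[#.#/#.#] terminal -1; root [..#/..#] d10
H moving scores +1; H passing scores -1

zugzwang(..#/..#, H) = False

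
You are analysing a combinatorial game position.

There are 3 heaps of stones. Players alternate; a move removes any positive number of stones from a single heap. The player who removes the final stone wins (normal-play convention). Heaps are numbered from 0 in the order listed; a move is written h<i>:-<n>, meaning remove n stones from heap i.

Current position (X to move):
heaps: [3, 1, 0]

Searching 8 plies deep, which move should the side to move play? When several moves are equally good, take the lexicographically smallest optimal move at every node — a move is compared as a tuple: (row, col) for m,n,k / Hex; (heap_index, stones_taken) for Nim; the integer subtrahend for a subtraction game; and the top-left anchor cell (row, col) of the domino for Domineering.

[(3,1,0)] X move#1: h0:-1:-1/(2,1,0), h0:-2:+1/(1,1,0)*, h0:-3:-1/(0,1,0), h1:-1:-1/(3,0,0)
[(1,1,0)] O move#2: h0:-1:-1/(0,1,0)*, h1:-1:-1/(1,0,0)
[(0,1,0)] X move#3: h1:-1:+1/(0,0,0)*
[(0,0,0)] end (terminal -1, O#4); searched (3,1,0) to 8

X's best at [(3,1,0)]: h0:-2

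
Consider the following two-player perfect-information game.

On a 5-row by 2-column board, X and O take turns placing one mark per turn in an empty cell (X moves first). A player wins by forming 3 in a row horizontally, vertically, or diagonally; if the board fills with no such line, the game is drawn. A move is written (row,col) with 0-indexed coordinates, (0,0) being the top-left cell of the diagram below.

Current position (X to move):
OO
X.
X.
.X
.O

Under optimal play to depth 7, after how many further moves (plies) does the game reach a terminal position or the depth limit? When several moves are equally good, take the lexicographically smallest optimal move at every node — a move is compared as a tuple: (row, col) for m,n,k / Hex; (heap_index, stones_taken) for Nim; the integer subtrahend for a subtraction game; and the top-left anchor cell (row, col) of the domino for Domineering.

PV length from [OO/X./X./.X/.O]: 3 plies

ply 1, X at OO/X./X./.X/.O | (1,1)=+1→OO/XX/X./.X/.O*; (2,1)=+1→OO/X./XX/.X/.O; (3,0)=+1→OO/X./X./XX/.O; (4,0)=+0→OO/X./X./.X/XO
ply 2, O at OO/XX/X./.X/.O | (2,1)=-1→OO/XX/XO/.X/.O*; (3,0)=-1→OO/XX/X./OX/.O; (4,0)=-1→OO/XX/X./.X/OO
ply 3, X at OO/XX/XO/.X/.O | (3,0)=+1→OO/XX/XO/XX/.O*; (4,0)=+0→OO/XX/XO/.X/XO
ply 4: OO/XX/XO/XX/.O is terminal -1 (O); from OO/X./X./.X/.O depth 7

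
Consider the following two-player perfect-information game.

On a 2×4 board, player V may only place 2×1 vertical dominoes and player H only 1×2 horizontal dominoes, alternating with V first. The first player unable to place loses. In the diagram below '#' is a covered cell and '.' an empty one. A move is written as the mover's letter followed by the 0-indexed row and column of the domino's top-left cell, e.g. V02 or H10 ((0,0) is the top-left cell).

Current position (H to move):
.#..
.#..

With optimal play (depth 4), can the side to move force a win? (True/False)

H winning at [.#../.#..]: True

p1 H@[.#../.#..]: H02[.###/.#..]+1* H12[.#../.###]+1
p2 V@[.###/.#..]: V00[####/##..]-1*
p3 H@[####/##..]: H12[####/####]+1*
p4 V@[####/####] terminal -1; root [.#../.#..] d4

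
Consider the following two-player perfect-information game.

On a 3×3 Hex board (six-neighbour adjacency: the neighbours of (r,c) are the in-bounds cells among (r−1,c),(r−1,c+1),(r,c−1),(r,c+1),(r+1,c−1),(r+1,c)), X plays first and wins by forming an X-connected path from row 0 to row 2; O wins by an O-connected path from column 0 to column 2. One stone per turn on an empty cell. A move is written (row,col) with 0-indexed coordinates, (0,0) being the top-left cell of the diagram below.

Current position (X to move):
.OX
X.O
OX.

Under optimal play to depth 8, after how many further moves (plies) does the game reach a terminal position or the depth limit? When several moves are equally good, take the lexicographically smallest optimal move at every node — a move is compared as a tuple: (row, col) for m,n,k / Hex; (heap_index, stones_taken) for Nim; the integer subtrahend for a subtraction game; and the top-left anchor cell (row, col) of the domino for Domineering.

PV length from [.OX/X.O/OX.]: 1 ply

p1 X@[.OX/X.O/OX.]: (0,0)[XOX/X.O/OX.]-1 (1,1)[.OX/XXO/OX.]+1* (2,2)[.OX/X.O/OXX]-1
p2 O@[.OX/XXO/OX.] terminal -1; root [.OX/X.O/OX.] d8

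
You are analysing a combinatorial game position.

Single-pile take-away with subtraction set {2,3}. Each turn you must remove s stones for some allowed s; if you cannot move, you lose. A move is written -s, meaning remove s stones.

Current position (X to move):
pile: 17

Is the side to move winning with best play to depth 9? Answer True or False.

p1 X@[17]: -2[15]+1* -3[14]-1
p2 O@[15]: -2[13]-1* -3[12]-1
p3 X@[13]: -2[11]+1* -3[10]+1
p4 O@[11]: -2[9]-1* -3[8]-1
p5 X@[9]: -2[7]-1 -3[6]+1*
p6 O@[6]: -2[4]-1* -3[3]-1
p7 X@[4]: -2[2]-1 -3[1]+1*
p8 O@[1] terminal -1; root [17] d9

X winning at [17]: True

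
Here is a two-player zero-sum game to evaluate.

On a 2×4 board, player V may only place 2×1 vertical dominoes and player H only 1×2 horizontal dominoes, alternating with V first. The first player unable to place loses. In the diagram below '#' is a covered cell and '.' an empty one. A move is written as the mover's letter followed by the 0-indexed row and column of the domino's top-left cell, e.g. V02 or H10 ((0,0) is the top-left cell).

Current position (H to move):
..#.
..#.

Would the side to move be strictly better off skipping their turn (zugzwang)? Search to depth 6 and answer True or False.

zugzwang(..#./..#., H) = False

[..#./..#.] H move#1: H00:+1/###./..#.*, H10:+1/..#./###.
[###./..#.] V move#2: V03:-1/####/..##*
[####/..##] H move#3: H10:+1/####/####*
[####/####] end (terminal -1, V#4); searched ..#./..#. to 6
if H skipped the turn, V would face:
~ [..#./..#.] V move#1: V00:+1/#.#./#.#.*, V01:+1/.##./.##., V03:-1/..##/..##
~ [#.#./#.#.] end (terminal -1, H#2); searched ..#./..#. to 6
compare (H): move=+1 vs pass=-1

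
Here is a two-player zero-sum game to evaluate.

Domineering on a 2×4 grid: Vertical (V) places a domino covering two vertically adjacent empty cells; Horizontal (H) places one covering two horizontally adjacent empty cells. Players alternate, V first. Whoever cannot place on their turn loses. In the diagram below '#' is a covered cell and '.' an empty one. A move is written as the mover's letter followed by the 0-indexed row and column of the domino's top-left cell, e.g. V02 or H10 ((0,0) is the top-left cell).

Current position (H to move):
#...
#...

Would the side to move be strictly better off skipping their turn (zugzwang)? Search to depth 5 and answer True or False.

ply 1, H at #.../#... | H01=+1→###./#...*; H02=+1→#.##/#...; H11=+1→#.../###.; H12=+1→#.../#.##
ply 2, V at ###./#... | V03=-1→####/#..#*
ply 3, H at ####/#..# | H11=+1→####/####*
ply 4: ####/#### is terminal -1 (V); from #.../#... depth 5
suppose H passes — search the same position with V to move:
pass> ply 1, V at #.../#... | V01=-1→##../##..; V02=+1→#.#./#.#.*; V03=-1→#..#/#..#
pass> ply 2: #.#./#.#. is terminal -1 (H); from #.../#... depth 5
for H: play +1, pass -1

zugzwang(#.../#..., H) = False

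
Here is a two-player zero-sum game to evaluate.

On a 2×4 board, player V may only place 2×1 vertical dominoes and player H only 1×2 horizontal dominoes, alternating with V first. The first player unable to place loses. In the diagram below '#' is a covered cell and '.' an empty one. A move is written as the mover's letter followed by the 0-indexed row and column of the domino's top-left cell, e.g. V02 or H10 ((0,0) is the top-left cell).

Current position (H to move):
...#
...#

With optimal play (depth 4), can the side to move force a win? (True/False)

H winning at [...#/...#]: True

p1 H@[...#/...#]: H00[##.#/...#]+1* H01[.###/...#]+1 H10[...#/##.#]+1 H11[...#/.###]+1
p2 V@[##.#/...#]: V02[####/..##]-1*
p3 H@[####/..##]: H10[####/####]+1*
p4 V@[####/####] terminal -1; root [...#/...#] d4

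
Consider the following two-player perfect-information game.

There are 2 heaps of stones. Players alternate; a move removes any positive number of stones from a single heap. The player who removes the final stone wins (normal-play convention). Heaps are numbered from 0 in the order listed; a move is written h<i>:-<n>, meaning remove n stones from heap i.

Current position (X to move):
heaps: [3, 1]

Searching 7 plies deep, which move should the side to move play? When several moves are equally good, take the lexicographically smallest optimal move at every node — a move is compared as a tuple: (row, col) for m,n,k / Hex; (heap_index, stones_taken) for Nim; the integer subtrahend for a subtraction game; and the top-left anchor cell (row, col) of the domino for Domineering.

X's best at [(3,1)]: h0:-2

[(3,1)] X move#1: h0:-1:-1/(2,1), h0:-2:+1/(1,1)*, h0:-3:-1/(0,1), h1:-1:-1/(3,0)
[(1,1)] O move#2: h0:-1:-1/(0,1)*, h1:-1:-1/(1,0)
[(0,1)] X move#3: h1:-1:+1/(0,0)*
[(0,0)] end (terminal -1, O#4); searched (3,1) to 7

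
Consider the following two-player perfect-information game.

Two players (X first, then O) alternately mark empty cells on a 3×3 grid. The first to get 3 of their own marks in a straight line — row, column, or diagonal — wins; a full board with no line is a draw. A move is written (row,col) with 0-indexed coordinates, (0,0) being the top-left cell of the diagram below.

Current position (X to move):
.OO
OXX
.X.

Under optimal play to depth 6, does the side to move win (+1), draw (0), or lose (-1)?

ply 1, X at .OO/OXX/.X. | (0,0)=+0→XOO/OXX/.X.*; (2,0)=-1→.OO/OXX/XX.; (2,2)=-1→.OO/OXX/.XX
ply 2, O at XOO/OXX/.X. | (2,0)=-1→XOO/OXX/OX.; (2,2)=+0→XOO/OXX/.XO*
ply 3, X at XOO/OXX/.XO | (2,0)=+0→XOO/OXX/XXO*
ply 4: XOO/OXX/XXO is terminal +0 (O); from .OO/OXX/.X. depth 6

value(.OO/OXX/.X., X) = 0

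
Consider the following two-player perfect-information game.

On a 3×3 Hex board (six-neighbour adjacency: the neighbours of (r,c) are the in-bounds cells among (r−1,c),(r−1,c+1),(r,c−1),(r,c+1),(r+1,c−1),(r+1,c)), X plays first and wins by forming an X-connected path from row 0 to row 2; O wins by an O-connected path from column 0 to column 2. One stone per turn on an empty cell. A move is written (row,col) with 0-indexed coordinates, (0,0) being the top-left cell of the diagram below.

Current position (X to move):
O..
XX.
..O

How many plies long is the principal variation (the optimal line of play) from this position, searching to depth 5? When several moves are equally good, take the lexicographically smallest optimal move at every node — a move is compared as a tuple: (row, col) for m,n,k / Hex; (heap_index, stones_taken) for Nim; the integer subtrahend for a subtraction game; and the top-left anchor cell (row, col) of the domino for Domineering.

PV length from [O../XX./..O]: 5 plies

ply 1, X at O../XX./..O | (0,1)=+1→OX./XX./..O*; (0,2)=+1→O.X/XX./..O; (1,2)=+1→O../XXX/..O; (2,0)=+1→O../XX./X.O; (2,1)=+1→O../XX./.XO
ply 2, O at OX./XX./..O | (0,2)=-1→OXO/XX./..O*; (1,2)=-1→OX./XXO/..O; (2,0)=-1→OX./XX./O.O; (2,1)=-1→OX./XX./.OO
ply 3, X at OXO/XX./..O | (1,2)=+1→OXO/XXX/..O*; (2,0)=+1→OXO/XX./X.O; (2,1)=+1→OXO/XX./.XO
ply 4, O at OXO/XXX/..O | (2,0)=-1→OXO/XXX/O.O*; (2,1)=-1→OXO/XXX/.OO
ply 5, X at OXO/XXX/O.O | (2,1)=+1→OXO/XXX/OXO*
ply 6: OXO/XXX/OXO is terminal -1 (O); from O../XX./..O depth 5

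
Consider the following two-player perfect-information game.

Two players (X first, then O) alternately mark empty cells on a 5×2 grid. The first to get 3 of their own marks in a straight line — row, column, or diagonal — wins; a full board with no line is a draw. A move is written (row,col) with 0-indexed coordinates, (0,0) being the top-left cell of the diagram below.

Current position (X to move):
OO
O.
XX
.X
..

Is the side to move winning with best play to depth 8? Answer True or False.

X winning at [OO/O./XX/.X/..]: True

p1 X@[OO/O./XX/.X/..]: (1,1)[OO/OX/XX/.X/..]+1* (3,0)[OO/O./XX/XX/..]+1 (4,0)[OO/O./XX/.X/X.]+1 (4,1)[OO/O./XX/.X/.X]+1
p2 O@[OO/OX/XX/.X/..] terminal -1; root [OO/O./XX/.X/..] d8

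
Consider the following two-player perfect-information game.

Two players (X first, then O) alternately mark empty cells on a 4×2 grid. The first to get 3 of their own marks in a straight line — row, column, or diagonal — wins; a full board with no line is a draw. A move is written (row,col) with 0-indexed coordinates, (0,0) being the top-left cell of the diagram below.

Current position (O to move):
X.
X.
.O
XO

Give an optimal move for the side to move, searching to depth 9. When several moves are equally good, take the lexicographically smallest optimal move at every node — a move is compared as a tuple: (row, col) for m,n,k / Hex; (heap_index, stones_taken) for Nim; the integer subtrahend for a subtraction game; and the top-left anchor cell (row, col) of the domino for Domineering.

ply 1, O at X./X./.O/XO | (0,1)=-1→XO/X./.O/XO; (1,1)=+1→X./XO/.O/XO*; (2,0)=+0→X./X./OO/XO
ply 2: X./XO/.O/XO is terminal -1 (X); from X./X./.O/XO depth 9

O's best at [X./X./.O/XO]: (1,1)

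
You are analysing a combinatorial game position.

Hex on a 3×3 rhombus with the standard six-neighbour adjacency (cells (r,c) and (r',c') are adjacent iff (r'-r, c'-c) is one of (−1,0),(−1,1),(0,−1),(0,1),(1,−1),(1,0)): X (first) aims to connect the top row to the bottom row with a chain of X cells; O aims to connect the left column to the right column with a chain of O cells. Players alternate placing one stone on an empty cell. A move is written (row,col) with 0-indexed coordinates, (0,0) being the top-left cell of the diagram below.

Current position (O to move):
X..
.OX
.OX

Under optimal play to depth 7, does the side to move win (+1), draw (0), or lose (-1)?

value(X../.OX/.OX, O) = +1

[X../.OX/.OX] O move#1: (0,1):-1/XO./.OX/.OX, (0,2):+1/X.O/.OX/.OX*, (1,0):-1/X../OOX/.OX, (2,0):-1/X../.OX/OOX
[X.O/.OX/.OX] X move#2: (0,1):-1/XXO/.OX/.OX*, (1,0):-1/X.O/XOX/.OX, (2,0):-1/X.O/.OX/XOX
[XXO/.OX/.OX] O move#3: (1,0):+1/XXO/OOX/.OX*, (2,0):+1/XXO/.OX/OOX
[XXO/OOX/.OX] end (terminal -1, X#4); searched X../.OX/.OX to 7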